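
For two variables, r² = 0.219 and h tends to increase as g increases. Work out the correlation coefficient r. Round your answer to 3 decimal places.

|r| = √0.219 = 0.468
The association is positive, so r = 0.468.

0.468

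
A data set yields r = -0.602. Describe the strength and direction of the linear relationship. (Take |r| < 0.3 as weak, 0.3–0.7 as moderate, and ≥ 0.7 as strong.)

r = -0.602 < 0 so the relationship is negative.
|r| = 0.602, which falls in the moderate range.

moderate negative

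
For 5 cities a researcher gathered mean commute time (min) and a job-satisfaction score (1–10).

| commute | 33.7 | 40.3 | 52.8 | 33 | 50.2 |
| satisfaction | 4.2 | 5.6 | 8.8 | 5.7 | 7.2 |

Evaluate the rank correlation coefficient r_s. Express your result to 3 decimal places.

Rank commute: 2, 3, 5, 1, 4
Rank satisfaction: 1, 2, 5, 3, 4
d = rank(commute) − rank(satisfaction): 1, 1, 0, -2, 0; Σd² = 6
ρ = 1 − 6Σd² / [n(n²−1)] = 1 − 6×6 / (5×24) = 1 − 36/120 ≈ 0.700

0.700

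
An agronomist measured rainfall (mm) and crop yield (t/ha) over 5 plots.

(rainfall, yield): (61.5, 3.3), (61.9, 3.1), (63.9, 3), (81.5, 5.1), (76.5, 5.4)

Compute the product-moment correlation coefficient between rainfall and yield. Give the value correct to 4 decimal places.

n = 5, Σx = 345.3, Σy = 19.9, Σx² = 24191.57, Σy² = 84.67, Σxy = 1415.29
nΣxy − ΣxΣy = 7076.45 − 6871.47 = 204.98
nΣx² − (Σx)² = 120957.85 − 119232.09 = 1725.76; nΣy² − (Σy)² = 423.35 − 396.01 = 27.34
r = 204.98 / √(1725.76 × 27.34) = 204.98 / 217.2148 ≈ 0.9437

0.9437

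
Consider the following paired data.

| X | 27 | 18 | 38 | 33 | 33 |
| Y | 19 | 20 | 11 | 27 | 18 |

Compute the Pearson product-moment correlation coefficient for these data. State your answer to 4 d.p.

-0.3148

n = 5, ΣX = 149, ΣY = 95, ΣX² = 4675, ΣY² = 1935, ΣXY = 2776
nΣXY − ΣXΣY = 13880 − 14155 = -275
nΣX² − (ΣX)² = 23375 − 22201 = 1174; nΣY² − (ΣY)² = 9675 − 9025 = 650
r = -275 / √(1174 × 650) = -275 / 873.5560 ≈ -0.3148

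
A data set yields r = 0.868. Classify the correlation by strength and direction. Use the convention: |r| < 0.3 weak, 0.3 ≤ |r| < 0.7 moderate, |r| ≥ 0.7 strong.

strong positive

r = 0.868 > 0 so the relationship is positive.
|r| = 0.868, which falls in the strong range.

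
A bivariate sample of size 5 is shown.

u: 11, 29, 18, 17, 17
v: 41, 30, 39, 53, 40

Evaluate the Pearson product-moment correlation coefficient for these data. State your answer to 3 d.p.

-0.611

n = 5, Σu = 92, Σv = 203, Σu² = 1864, Σv² = 8511, Σuv = 3604
nΣuv − ΣuΣv = 18020 − 18676 = -656
nΣu² − (Σu)² = 9320 − 8464 = 856; nΣv² − (Σv)² = 42555 − 41209 = 1346
r = -656 / √(856 × 1346) = -656 / 1073.3946 ≈ -0.611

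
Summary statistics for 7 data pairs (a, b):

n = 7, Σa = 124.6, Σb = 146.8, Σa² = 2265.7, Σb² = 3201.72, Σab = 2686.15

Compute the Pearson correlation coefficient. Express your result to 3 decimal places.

r = (nΣab − ΣaΣb) / √[(nΣa² − (Σa)²)(nΣb² − (Σb)²)]
Numerator: 7×2686.15 − 124.6×146.8 = 511.77
Denominator: √[(15859.9 − 15525.16)(22412.04 − 21550.24)] = √[334.74 × 861.8] = 537.1023
r = 511.77 / 537.1023 ≈ 0.953

0.953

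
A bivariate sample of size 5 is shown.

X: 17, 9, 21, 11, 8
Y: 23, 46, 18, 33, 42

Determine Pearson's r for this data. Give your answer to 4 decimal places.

-0.9586

n = 5, ΣX = 66, ΣY = 162, ΣX² = 996, ΣY² = 5822, ΣXY = 1882
nΣXY − ΣXΣY = 9410 − 10692 = -1282
nΣX² − (ΣX)² = 4980 − 4356 = 624; nΣY² − (ΣY)² = 29110 − 26244 = 2866
r = -1282 / √(624 × 2866) = -1282 / 1337.3048 ≈ -0.9586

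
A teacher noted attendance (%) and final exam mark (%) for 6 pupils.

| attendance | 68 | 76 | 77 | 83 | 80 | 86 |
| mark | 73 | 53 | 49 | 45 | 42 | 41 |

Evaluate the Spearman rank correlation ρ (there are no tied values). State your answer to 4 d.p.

-0.9429

Rank attendance: 1, 2, 3, 5, 4, 6
Rank mark: 6, 5, 4, 3, 2, 1
d = rank(attendance) − rank(mark): -5, -3, -1, 2, 2, 5; Σd² = 68
ρ = 1 − 6Σd² / [n(n²−1)] = 1 − 6×68 / (6×35) = 1 − 408/210 ≈ -0.9429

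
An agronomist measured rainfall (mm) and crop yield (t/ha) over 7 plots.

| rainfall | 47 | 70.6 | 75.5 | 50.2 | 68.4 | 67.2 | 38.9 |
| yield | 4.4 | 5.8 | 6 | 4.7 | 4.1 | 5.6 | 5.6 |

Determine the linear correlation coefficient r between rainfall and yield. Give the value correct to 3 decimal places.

0.302

n = 7, Σx = 417.8, Σy = 36.2, Σx² = 26121.26, Σy² = 190.62, Σxy = 2179.82
nΣxy − ΣxΣy = 15258.74 − 15124.36 = 134.38
nΣx² − (Σx)² = 182848.82 − 174556.84 = 8291.98; nΣy² − (Σy)² = 1334.34 − 1310.44 = 23.9
r = 134.38 / √(8291.98 × 23.9) = 134.38 / 445.1722 ≈ 0.302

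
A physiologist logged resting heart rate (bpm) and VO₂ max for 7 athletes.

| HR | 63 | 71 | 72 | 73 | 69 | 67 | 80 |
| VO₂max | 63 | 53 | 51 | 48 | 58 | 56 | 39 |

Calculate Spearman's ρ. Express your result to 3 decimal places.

Rank HR: 1, 4, 5, 6, 3, 2, 7
Rank VO₂max: 7, 4, 3, 2, 6, 5, 1
d = rank(HR) − rank(VO₂max): -6, 0, 2, 4, -3, -3, 6; Σd² = 110
ρ = 1 − 6Σd² / [n(n²−1)] = 1 − 6×110 / (7×48) = 1 − 660/336 ≈ -0.964

-0.964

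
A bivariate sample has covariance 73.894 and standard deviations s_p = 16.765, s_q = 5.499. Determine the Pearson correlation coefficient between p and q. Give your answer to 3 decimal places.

0.802

r = Cov(p,q) / (s_p · s_q) = 73.894 / (16.765 × 5.499)
  = 73.894 / 92.1907 ≈ 0.802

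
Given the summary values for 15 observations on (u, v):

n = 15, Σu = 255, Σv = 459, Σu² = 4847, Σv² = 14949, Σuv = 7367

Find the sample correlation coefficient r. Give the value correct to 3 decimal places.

r = (nΣuv − ΣuΣv) / √[(nΣu² − (Σu)²)(nΣv² − (Σv)²)]
Numerator: 15×7367 − 255×459 = -6540
Denominator: √[(72705 − 65025)(224235 − 210681)] = √[7680 × 13554] = 10202.6820
r = -6540 / 10202.6820 ≈ -0.641

-0.641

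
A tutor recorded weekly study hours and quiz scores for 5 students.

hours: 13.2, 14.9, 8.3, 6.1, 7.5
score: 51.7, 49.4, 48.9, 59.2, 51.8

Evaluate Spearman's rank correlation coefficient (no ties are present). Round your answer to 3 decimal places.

Rank hours: 4, 5, 3, 1, 2
Rank score: 3, 2, 1, 5, 4
d = rank(hours) − rank(score): 1, 3, 2, -4, -2; Σd² = 34
ρ = 1 − 6Σd² / [n(n²−1)] = 1 − 6×34 / (5×24) = 1 − 204/120 ≈ -0.700

-0.700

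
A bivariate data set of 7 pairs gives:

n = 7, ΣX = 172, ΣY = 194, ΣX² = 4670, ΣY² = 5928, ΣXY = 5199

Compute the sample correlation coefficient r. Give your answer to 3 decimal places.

r = (nΣXY − ΣXΣY) / √[(nΣX² − (ΣX)²)(nΣY² − (ΣY)²)]
Numerator: 7×5199 − 172×194 = 3025
Denominator: √[(32690 − 29584)(41496 − 37636)] = √[3106 × 3860] = 3462.5366
r = 3025 / 3462.5366 ≈ 0.874

0.874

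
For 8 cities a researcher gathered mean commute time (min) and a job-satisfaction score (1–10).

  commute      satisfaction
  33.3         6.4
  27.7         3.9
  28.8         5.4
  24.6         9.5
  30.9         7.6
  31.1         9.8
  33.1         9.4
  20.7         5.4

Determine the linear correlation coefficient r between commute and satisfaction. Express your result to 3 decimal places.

n = 8, Σx = 230.2, Σy = 57.4, Σx² = 6756.9, Σy² = 446.9, Σxy = 1672.91
nΣxy − ΣxΣy = 13383.28 − 13213.48 = 169.8
nΣx² − (Σx)² = 54055.2 − 52992.04 = 1063.16; nΣy² − (Σy)² = 3575.2 − 3294.76 = 280.44
r = 169.8 / √(1063.16 × 280.44) = 169.8 / 546.0335 ≈ 0.311

0.311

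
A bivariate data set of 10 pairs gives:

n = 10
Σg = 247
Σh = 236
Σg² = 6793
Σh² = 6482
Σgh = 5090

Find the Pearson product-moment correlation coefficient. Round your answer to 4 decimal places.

-0.9302

r = (nΣgh − ΣgΣh) / √[(nΣg² − (Σg)²)(nΣh² − (Σh)²)]
Numerator: 10×5090 − 247×236 = -7392
Denominator: √[(67930 − 61009)(64820 − 55696)] = √[6921 × 9124] = 7946.5215
r = -7392 / 7946.5215 ≈ -0.9302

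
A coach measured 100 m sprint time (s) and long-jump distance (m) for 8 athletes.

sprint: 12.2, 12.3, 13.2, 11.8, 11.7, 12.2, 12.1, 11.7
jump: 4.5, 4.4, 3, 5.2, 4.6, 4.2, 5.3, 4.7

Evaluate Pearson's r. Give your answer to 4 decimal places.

-0.8367

n = 8, Σx = 97.2, Σy = 35.9, Σx² = 1182.64, Σy² = 164.63, Σxy = 434.16
nΣxy − ΣxΣy = 3473.28 − 3489.48 = -16.2
nΣx² − (Σx)² = 9461.12 − 9447.84 = 13.28; nΣy² − (Σy)² = 1317.04 − 1288.81 = 28.23
r = -16.2 / √(13.28 × 28.23) = -16.2 / 19.3622 ≈ -0.8367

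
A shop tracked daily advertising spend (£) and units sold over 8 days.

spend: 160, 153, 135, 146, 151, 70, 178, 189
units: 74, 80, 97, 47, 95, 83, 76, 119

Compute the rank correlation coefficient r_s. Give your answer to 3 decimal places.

Rank spend: 6, 5, 2, 3, 4, 1, 7, 8
Rank units: 2, 4, 7, 1, 6, 5, 3, 8
d = rank(spend) − rank(units): 4, 1, -5, 2, -2, -4, 4, 0; Σd² = 82
ρ = 1 − 6Σd² / [n(n²−1)] = 1 − 6×82 / (8×63) = 1 − 492/504 ≈ 0.024

0.024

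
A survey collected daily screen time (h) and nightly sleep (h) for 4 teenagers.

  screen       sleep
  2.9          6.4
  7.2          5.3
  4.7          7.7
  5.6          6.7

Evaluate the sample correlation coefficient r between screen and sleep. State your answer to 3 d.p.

n = 4, Σx = 20.4, Σy = 26.1, Σx² = 113.7, Σy² = 173.23, Σxy = 130.43
nΣxy − ΣxΣy = 521.72 − 532.44 = -10.72
nΣx² − (Σx)² = 454.8 − 416.16 = 38.64; nΣy² − (Σy)² = 692.92 − 681.21 = 11.71
r = -10.72 / √(38.64 × 11.71) = -10.72 / 21.2714 ≈ -0.504

-0.504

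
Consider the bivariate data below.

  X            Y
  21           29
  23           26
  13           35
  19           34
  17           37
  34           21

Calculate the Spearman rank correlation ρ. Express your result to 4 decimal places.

-0.9429

Rank X: 4, 5, 1, 3, 2, 6
Rank Y: 3, 2, 5, 4, 6, 1
d = rank(X) − rank(Y): 1, 3, -4, -1, -4, 5; Σd² = 68
ρ = 1 − 6Σd² / [n(n²−1)] = 1 − 6×68 / (6×35) = 1 − 408/210 ≈ -0.9429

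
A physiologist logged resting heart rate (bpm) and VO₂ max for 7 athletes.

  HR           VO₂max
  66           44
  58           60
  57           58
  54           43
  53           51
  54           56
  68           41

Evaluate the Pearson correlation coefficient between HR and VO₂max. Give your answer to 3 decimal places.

-0.525

n = 7, Σx = 410, Σy = 353, Σx² = 24234, Σy² = 18167, Σxy = 20527
nΣxy − ΣxΣy = 143689 − 144730 = -1041
nΣx² − (Σx)² = 169638 − 168100 = 1538; nΣy² − (Σy)² = 127169 − 124609 = 2560
r = -1041 / √(1538 × 2560) = -1041 / 1984.2580 ≈ -0.525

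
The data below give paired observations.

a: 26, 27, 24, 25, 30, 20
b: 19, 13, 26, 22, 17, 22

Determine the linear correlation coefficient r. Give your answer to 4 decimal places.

n = 6, Σa = 152, Σb = 119, Σa² = 3906, Σb² = 2463, Σab = 2969
nΣab − ΣaΣb = 17814 − 18088 = -274
nΣa² − (Σa)² = 23436 − 23104 = 332; nΣb² − (Σb)² = 14778 − 14161 = 617
r = -274 / √(332 × 617) = -274 / 452.5970 ≈ -0.6054

-0.6054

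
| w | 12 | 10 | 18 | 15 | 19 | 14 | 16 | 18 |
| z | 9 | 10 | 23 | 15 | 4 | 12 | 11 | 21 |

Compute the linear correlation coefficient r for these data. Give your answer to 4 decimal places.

n = 8, Σw = 122, Σz = 105, Σw² = 1930, Σz² = 1657, Σwz = 1645
nΣwz − ΣwΣz = 13160 − 12810 = 350
nΣw² − (Σw)² = 15440 − 14884 = 556; nΣz² − (Σz)² = 13256 − 11025 = 2231
r = 350 / √(556 × 2231) = 350 / 1113.7486 ≈ 0.3143

0.3143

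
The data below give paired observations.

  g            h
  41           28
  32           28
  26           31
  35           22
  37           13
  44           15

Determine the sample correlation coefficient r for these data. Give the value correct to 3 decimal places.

-0.617

n = 6, Σg = 215, Σh = 137, Σg² = 7911, Σh² = 3407, Σgh = 4761
nΣgh − ΣgΣh = 28566 − 29455 = -889
nΣg² − (Σg)² = 47466 − 46225 = 1241; nΣh² − (Σh)² = 20442 − 18769 = 1673
r = -889 / √(1241 × 1673) = -889 / 1440.9001 ≈ -0.617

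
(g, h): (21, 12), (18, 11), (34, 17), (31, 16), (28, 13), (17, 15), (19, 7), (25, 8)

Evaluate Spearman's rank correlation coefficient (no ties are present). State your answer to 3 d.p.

0.524

Rank g: 4, 2, 8, 7, 6, 1, 3, 5
Rank h: 4, 3, 8, 7, 5, 6, 1, 2
d = rank(g) − rank(h): 0, -1, 0, 0, 1, -5, 2, 3; Σd² = 40
ρ = 1 − 6Σd² / [n(n²−1)] = 1 − 6×40 / (8×63) = 1 − 240/504 ≈ 0.524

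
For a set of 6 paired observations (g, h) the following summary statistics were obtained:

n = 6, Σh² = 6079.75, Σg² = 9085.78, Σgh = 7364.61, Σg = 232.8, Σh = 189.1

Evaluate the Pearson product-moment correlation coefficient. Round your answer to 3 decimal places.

0.345

r = (nΣgh − ΣgΣh) / √[(nΣg² − (Σg)²)(nΣh² − (Σh)²)]
Numerator: 6×7364.61 − 232.8×189.1 = 165.18
Denominator: √[(54514.68 − 54195.84)(36478.5 − 35758.81)] = √[318.84 × 719.69] = 479.0261
r = 165.18 / 479.0261 ≈ 0.345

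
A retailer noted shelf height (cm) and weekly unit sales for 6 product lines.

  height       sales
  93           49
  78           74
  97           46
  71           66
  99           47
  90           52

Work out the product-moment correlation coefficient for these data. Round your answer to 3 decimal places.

-0.903

n = 6, Σx = 528, Σy = 334, Σx² = 47084, Σy² = 19262, Σxy = 28810
nΣxy − ΣxΣy = 172860 − 176352 = -3492
nΣx² − (Σx)² = 282504 − 278784 = 3720; nΣy² − (Σy)² = 115572 − 111556 = 4016
r = -3492 / √(3720 × 4016) = -3492 / 3865.1675 ≈ -0.903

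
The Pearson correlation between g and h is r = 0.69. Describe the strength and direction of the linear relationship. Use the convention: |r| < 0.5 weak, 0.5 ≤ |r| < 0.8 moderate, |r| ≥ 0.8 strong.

r = 0.69 > 0 so the relationship is positive.
|r| = 0.69, which falls in the moderate range.

moderate positive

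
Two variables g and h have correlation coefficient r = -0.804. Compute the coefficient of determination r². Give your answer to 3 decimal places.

r² = (-0.804)² = 0.646

0.646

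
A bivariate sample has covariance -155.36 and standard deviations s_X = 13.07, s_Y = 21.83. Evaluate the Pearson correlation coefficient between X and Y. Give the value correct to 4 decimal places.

r = Cov(X,Y) / (s_X · s_Y) = -155.36 / (13.07 × 21.83)
  = -155.36 / 285.3181 ≈ -0.5445

-0.5445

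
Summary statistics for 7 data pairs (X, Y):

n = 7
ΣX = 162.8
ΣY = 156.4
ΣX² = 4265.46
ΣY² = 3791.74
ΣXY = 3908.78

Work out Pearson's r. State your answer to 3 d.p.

0.719

r = (nΣXY − ΣXΣY) / √[(nΣX² − (ΣX)²)(nΣY² − (ΣY)²)]
Numerator: 7×3908.78 − 162.8×156.4 = 1899.54
Denominator: √[(29858.22 − 26503.84)(26542.18 − 24460.96)] = √[3354.38 × 2081.22] = 2642.1966
r = 1899.54 / 2642.1966 ≈ 0.719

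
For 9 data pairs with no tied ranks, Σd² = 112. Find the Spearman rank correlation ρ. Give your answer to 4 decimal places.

ρ = 1 − 6Σd² / [n(n²−1)] = 1 − 6×112 / (9×80)
  = 1 − 672/720 = 1 − 0.93333 ≈ 0.0667

0.0667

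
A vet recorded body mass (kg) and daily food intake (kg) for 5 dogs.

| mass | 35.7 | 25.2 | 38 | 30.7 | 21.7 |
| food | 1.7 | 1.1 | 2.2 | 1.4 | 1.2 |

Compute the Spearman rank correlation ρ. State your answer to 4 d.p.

0.9000

Rank mass: 4, 2, 5, 3, 1
Rank food: 4, 1, 5, 3, 2
d = rank(mass) − rank(food): 0, 1, 0, 0, -1; Σd² = 2
ρ = 1 − 6Σd² / [n(n²−1)] = 1 − 6×2 / (5×24) = 1 − 12/120 ≈ 0.9000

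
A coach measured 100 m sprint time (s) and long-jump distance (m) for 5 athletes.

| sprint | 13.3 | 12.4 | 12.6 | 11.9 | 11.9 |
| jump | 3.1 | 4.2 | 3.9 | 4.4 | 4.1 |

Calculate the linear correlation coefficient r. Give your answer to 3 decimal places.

n = 5, Σx = 62.1, Σy = 19.7, Σx² = 772.63, Σy² = 78.63, Σxy = 243.6
nΣxy − ΣxΣy = 1218 − 1223.37 = -5.37
nΣx² − (Σx)² = 3863.15 − 3856.41 = 6.74; nΣy² − (Σy)² = 393.15 − 388.09 = 5.06
r = -5.37 / √(6.74 × 5.06) = -5.37 / 5.8399 ≈ -0.920

-0.920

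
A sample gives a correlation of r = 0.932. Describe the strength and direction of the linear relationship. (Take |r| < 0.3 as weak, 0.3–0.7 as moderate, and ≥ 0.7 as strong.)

strong positive

r = 0.932 > 0 so the relationship is positive.
|r| = 0.932, which falls in the strong range.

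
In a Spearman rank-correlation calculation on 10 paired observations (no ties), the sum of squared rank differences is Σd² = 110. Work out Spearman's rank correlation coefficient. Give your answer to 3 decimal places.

0.333

ρ = 1 − 6Σd² / [n(n²−1)] = 1 − 6×110 / (10×99)
  = 1 − 660/990 = 1 − 0.6667 ≈ 0.333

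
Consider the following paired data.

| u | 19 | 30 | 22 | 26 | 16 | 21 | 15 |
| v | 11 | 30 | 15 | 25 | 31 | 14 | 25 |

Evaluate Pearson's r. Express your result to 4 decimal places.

0.1530

n = 7, Σu = 149, Σv = 151, Σu² = 3343, Σv² = 3653, Σuv = 3254
nΣuv − ΣuΣv = 22778 − 22499 = 279
nΣu² − (Σu)² = 23401 − 22201 = 1200; nΣv² − (Σv)² = 25571 − 22801 = 2770
r = 279 / √(1200 × 2770) = 279 / 1823.1840 ≈ 0.1530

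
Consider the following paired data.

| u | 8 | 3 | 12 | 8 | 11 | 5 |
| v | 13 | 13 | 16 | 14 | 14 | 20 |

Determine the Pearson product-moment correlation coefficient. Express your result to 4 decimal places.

n = 6, Σu = 47, Σv = 90, Σu² = 427, Σv² = 1386, Σuv = 701
nΣuv − ΣuΣv = 4206 − 4230 = -24
nΣu² − (Σu)² = 2562 − 2209 = 353; nΣv² − (Σv)² = 8316 − 8100 = 216
r = -24 / √(353 × 216) = -24 / 276.1304 ≈ -0.0869

-0.0869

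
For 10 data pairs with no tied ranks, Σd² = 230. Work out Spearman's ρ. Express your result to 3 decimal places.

-0.394

ρ = 1 − 6Σd² / [n(n²−1)] = 1 − 6×230 / (10×99)
  = 1 − 1380/990 = 1 − 1.3939 ≈ -0.394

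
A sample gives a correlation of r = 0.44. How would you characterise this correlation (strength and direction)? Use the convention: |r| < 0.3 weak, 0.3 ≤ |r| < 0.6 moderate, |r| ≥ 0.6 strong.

r = 0.44 > 0 so the relationship is positive.
|r| = 0.44, which falls in the moderate range.

moderate positive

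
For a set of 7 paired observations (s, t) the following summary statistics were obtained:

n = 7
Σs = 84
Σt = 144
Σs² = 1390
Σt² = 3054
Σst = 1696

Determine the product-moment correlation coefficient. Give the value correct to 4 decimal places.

r = (nΣst − ΣsΣt) / √[(nΣs² − (Σs)²)(nΣt² − (Σt)²)]
Numerator: 7×1696 − 84×144 = -224
Denominator: √[(9730 − 7056)(21378 − 20736)] = √[2674 × 642] = 1310.2320
r = -224 / 1310.2320 ≈ -0.1710

-0.1710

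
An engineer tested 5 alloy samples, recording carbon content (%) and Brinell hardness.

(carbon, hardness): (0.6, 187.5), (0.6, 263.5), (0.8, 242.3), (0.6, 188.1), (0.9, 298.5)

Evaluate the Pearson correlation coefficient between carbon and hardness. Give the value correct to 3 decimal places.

0.732

n = 5, Σx = 3.5, Σy = 1179.9, Σx² = 2.53, Σy² = 287781.65, Σxy = 845.95
nΣxy − ΣxΣy = 4229.75 − 4129.65 = 100.1
nΣx² − (Σx)² = 12.65 − 12.25 = 0.4; nΣy² − (Σy)² = 1438908.25 − 1392164.01 = 46744.24
r = 100.1 / √(0.4 × 46744.24) = 100.1 / 136.7395 ≈ 0.732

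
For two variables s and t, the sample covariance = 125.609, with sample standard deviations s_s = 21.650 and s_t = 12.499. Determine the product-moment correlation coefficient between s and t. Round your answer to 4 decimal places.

r = Cov(s,t) / (s_s · s_t) = 125.609 / (21.650 × 12.499)
  = 125.609 / 270.6033 ≈ 0.4642

0.4642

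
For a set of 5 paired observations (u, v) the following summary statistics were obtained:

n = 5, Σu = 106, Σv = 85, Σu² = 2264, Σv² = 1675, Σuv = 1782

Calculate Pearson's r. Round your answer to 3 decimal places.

r = (nΣuv − ΣuΣv) / √[(nΣu² − (Σu)²)(nΣv² − (Σv)²)]
Numerator: 5×1782 − 106×85 = -100
Denominator: √[(11320 − 11236)(8375 − 7225)] = √[84 × 1150] = 310.8054
r = -100 / 310.8054 ≈ -0.322

-0.322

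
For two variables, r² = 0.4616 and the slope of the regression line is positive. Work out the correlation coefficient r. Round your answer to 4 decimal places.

|r| = √0.4616 = 0.6794
The association is positive, so r = 0.6794.

0.6794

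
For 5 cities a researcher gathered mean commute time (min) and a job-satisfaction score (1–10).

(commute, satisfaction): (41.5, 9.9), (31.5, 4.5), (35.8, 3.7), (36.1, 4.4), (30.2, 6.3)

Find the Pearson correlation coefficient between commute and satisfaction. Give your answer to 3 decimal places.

0.573

n = 5, Σx = 175.1, Σy = 28.8, Σx² = 6211.39, Σy² = 191, Σxy = 1034.16
nΣxy − ΣxΣy = 5170.8 − 5042.88 = 127.92
nΣx² − (Σx)² = 31056.95 − 30660.01 = 396.94; nΣy² − (Σy)² = 955 − 829.44 = 125.56
r = 127.92 / √(396.94 × 125.56) = 127.92 / 223.2483 ≈ 0.573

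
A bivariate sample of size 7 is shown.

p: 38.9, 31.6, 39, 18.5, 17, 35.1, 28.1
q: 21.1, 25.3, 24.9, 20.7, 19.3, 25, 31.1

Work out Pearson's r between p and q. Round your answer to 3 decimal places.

0.345

n = 7, Σp = 208.2, Σq = 167.4, Σp² = 6685.64, Σq² = 4098.5, Σpq = 5053.83
nΣpq − ΣpΣq = 35376.81 − 34852.68 = 524.13
nΣp² − (Σp)² = 46799.48 − 43347.24 = 3452.24; nΣq² − (Σq)² = 28689.5 − 28022.76 = 666.74
r = 524.13 / √(3452.24 × 666.74) = 524.13 / 1517.1508 ≈ 0.345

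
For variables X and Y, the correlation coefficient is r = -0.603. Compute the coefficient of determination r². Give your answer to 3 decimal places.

0.364

r² = (-0.603)² = 0.364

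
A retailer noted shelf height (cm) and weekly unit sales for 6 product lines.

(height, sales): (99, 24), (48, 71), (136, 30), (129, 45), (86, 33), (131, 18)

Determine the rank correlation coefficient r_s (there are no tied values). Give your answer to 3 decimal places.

Rank height: 3, 1, 6, 4, 2, 5
Rank sales: 2, 6, 3, 5, 4, 1
d = rank(height) − rank(sales): 1, -5, 3, -1, -2, 4; Σd² = 56
ρ = 1 − 6Σd² / [n(n²−1)] = 1 − 6×56 / (6×35) = 1 − 336/210 ≈ -0.600

-0.600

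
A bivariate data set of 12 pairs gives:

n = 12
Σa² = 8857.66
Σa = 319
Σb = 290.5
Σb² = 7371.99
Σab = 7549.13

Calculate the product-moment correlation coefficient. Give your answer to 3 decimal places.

r = (nΣab − ΣaΣb) / √[(nΣa² − (Σa)²)(nΣb² − (Σb)²)]
Numerator: 12×7549.13 − 319×290.5 = -2079.94
Denominator: √[(106291.92 − 101761)(88463.88 − 84390.25)] = √[4530.92 × 4073.63] = 4296.1950
r = -2079.94 / 4296.1950 ≈ -0.484

-0.484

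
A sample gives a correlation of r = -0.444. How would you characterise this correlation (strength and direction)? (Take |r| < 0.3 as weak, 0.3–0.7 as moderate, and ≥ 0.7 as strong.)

r = -0.444 < 0 so the relationship is negative.
|r| = 0.444, which falls in the moderate range.

moderate negative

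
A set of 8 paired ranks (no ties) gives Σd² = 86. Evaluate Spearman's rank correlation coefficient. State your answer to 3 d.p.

ρ = 1 − 6Σd² / [n(n²−1)] = 1 − 6×86 / (8×63)
  = 1 − 516/504 = 1 − 1.0238 ≈ -0.024

-0.024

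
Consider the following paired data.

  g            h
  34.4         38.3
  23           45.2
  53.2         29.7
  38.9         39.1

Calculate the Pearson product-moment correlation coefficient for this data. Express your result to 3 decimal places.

n = 4, Σg = 149.5, Σh = 152.3, Σg² = 6055.81, Σh² = 5920.83, Σgh = 5458.15
nΣgh − ΣgΣh = 21832.6 − 22768.85 = -936.25
nΣg² − (Σg)² = 24223.24 − 22350.25 = 1872.99; nΣh² − (Σh)² = 23683.32 − 23195.29 = 488.03
r = -936.25 / √(1872.99 × 488.03) = -936.25 / 956.0729 ≈ -0.979

-0.979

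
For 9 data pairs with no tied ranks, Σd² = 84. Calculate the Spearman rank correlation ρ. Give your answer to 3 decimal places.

ρ = 1 − 6Σd² / [n(n²−1)] = 1 − 6×84 / (9×80)
  = 1 − 504/720 = 1 − 0.7000 ≈ 0.300

0.300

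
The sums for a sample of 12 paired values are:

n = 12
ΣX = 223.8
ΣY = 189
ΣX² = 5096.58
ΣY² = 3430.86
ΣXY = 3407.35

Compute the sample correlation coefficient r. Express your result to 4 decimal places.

r = (nΣXY − ΣXΣY) / √[(nΣX² − (ΣX)²)(nΣY² − (ΣY)²)]
Numerator: 12×3407.35 − 223.8×189 = -1410
Denominator: √[(61158.96 − 50086.44)(41170.32 − 35721)] = √[11072.52 × 5449.32] = 7767.7348
r = -1410 / 7767.7348 ≈ -0.1815

-0.1815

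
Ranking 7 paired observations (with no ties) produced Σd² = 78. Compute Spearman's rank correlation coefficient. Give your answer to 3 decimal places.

ρ = 1 − 6Σd² / [n(n²−1)] = 1 − 6×78 / (7×48)
  = 1 − 468/336 = 1 − 1.3929 ≈ -0.393

-0.393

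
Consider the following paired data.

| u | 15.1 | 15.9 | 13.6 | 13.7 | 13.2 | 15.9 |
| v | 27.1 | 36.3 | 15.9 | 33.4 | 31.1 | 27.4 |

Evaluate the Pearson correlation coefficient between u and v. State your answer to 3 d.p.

n = 6, Σu = 87.4, Σv = 171.2, Σu² = 1280.52, Σv² = 5138.44, Σuv = 2506.38
nΣuv − ΣuΣv = 15038.28 − 14962.88 = 75.4
nΣu² − (Σu)² = 7683.12 − 7638.76 = 44.36; nΣv² − (Σv)² = 30830.64 − 29309.44 = 1521.2
r = 75.4 / √(44.36 × 1521.2) = 75.4 / 259.7700 ≈ 0.290

0.290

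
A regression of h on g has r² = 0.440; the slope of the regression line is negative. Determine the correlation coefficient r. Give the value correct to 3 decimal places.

|r| = √0.440 = 0.663
The association is negative, so r = −0.663.

-0.663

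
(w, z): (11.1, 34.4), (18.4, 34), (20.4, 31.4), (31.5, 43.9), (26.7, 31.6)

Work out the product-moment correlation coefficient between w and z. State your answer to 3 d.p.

n = 5, Σw = 108.1, Σz = 175.3, Σw² = 2583.07, Σz² = 6251.09, Σwz = 3874.57
nΣwz − ΣwΣz = 19372.85 − 18949.93 = 422.92
nΣw² − (Σw)² = 12915.35 − 11685.61 = 1229.74; nΣz² − (Σz)² = 31255.45 − 30730.09 = 525.36
r = 422.92 / √(1229.74 × 525.36) = 422.92 / 803.7762 ≈ 0.526

0.526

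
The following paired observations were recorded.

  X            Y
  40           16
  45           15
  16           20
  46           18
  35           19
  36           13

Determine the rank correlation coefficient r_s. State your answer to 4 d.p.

Rank X: 4, 5, 1, 6, 2, 3
Rank Y: 3, 2, 6, 4, 5, 1
d = rank(X) − rank(Y): 1, 3, -5, 2, -3, 2; Σd² = 52
ρ = 1 − 6Σd² / [n(n²−1)] = 1 − 6×52 / (6×35) = 1 − 312/210 ≈ -0.4857

-0.4857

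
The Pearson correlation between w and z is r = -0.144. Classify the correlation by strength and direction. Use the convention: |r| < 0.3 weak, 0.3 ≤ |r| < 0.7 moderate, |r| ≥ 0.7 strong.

weak negative

r = -0.144 < 0 so the relationship is negative.
|r| = 0.144, which falls in the weak range.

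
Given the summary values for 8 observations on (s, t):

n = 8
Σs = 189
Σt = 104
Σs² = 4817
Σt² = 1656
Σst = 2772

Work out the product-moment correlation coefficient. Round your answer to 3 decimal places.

r = (nΣst − ΣsΣt) / √[(nΣs² − (Σs)²)(nΣt² − (Σt)²)]
Numerator: 8×2772 − 189×104 = 2520
Denominator: √[(38536 − 35721)(13248 − 10816)] = √[2815 × 2432] = 2616.5015
r = 2520 / 2616.5015 ≈ 0.963

0.963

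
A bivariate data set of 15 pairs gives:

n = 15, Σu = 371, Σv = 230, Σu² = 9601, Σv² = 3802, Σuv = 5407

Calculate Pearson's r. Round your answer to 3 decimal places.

r = (nΣuv − ΣuΣv) / √[(nΣu² − (Σu)²)(nΣv² − (Σv)²)]
Numerator: 15×5407 − 371×230 = -4225
Denominator: √[(144015 − 137641)(57030 − 52900)] = √[6374 × 4130] = 5130.7524
r = -4225 / 5130.7524 ≈ -0.823

-0.823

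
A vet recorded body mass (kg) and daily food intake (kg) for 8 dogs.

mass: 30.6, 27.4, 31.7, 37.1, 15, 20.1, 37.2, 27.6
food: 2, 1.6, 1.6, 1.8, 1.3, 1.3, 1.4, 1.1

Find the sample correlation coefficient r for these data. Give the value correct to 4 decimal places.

0.4838

n = 8, Σx = 226.7, Σy = 12.1, Σx² = 6843.03, Σy² = 18.91, Σxy = 350.61
nΣxy − ΣxΣy = 2804.88 − 2743.07 = 61.81
nΣx² − (Σx)² = 54744.24 − 51392.89 = 3351.35; nΣy² − (Σy)² = 151.28 − 146.41 = 4.87
r = 61.81 / √(3351.35 × 4.87) = 61.81 / 127.7540 ≈ 0.4838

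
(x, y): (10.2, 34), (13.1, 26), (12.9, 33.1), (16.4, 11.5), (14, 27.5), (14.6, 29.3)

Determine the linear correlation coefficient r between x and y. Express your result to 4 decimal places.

n = 6, Σx = 81.2, Σy = 161.4, Σx² = 1120.18, Σy² = 4674.6, Σxy = 2115.77
nΣxy − ΣxΣy = 12694.62 − 13105.68 = -411.06
nΣx² − (Σx)² = 6721.08 − 6593.44 = 127.64; nΣy² − (Σy)² = 28047.6 − 26049.96 = 1997.64
r = -411.06 / √(127.64 × 1997.64) = -411.06 / 504.9542 ≈ -0.8141

-0.8141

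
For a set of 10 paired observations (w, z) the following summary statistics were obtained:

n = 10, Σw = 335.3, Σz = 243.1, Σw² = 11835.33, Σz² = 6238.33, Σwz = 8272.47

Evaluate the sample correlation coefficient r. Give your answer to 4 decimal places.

r = (nΣwz − ΣwΣz) / √[(nΣw² − (Σw)²)(nΣz² − (Σz)²)]
Numerator: 10×8272.47 − 335.3×243.1 = 1213.27
Denominator: √[(118353.3 − 112426.09)(62383.3 − 59097.61)] = √[5927.21 × 3285.69] = 4413.0460
r = 1213.27 / 4413.0460 ≈ 0.2749

0.2749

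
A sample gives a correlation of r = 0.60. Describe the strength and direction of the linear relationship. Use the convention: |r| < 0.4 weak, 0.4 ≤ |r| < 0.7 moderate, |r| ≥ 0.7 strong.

r = 0.60 > 0 so the relationship is positive.
|r| = 0.60, which falls in the moderate range.

moderate positive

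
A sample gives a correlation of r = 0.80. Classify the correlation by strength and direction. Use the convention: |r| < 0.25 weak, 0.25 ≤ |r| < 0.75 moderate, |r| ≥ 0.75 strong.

r = 0.80 > 0 so the relationship is positive.
|r| = 0.80, which falls in the strong range.

strong positive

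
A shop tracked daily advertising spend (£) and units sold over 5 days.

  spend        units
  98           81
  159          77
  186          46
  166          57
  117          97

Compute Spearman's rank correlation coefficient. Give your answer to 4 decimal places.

Rank spend: 1, 3, 5, 4, 2
Rank units: 4, 3, 1, 2, 5
d = rank(spend) − rank(units): -3, 0, 4, 2, -3; Σd² = 38
ρ = 1 − 6Σd² / [n(n²−1)] = 1 − 6×38 / (5×24) = 1 − 228/120 ≈ -0.9000

-0.9000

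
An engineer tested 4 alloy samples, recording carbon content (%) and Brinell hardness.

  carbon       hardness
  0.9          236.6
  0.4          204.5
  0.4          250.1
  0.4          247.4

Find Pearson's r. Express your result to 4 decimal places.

0.0621

n = 4, Σx = 2.1, Σy = 938.6, Σx² = 1.29, Σy² = 221556.58, Σxy = 493.74
nΣxy − ΣxΣy = 1974.96 − 1971.06 = 3.9
nΣx² − (Σx)² = 5.16 − 4.41 = 0.75; nΣy² − (Σy)² = 886226.32 − 880969.96 = 5256.36
r = 3.9 / √(0.75 × 5256.36) = 3.9 / 62.7875 ≈ 0.0621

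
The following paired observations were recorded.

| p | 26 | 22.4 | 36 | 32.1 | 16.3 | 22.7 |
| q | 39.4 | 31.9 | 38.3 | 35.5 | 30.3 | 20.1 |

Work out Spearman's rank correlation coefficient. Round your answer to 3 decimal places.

0.657

Rank p: 4, 2, 6, 5, 1, 3
Rank q: 6, 3, 5, 4, 2, 1
d = rank(p) − rank(q): -2, -1, 1, 1, -1, 2; Σd² = 12
ρ = 1 − 6Σd² / [n(n²−1)] = 1 − 6×12 / (6×35) = 1 − 72/210 ≈ 0.657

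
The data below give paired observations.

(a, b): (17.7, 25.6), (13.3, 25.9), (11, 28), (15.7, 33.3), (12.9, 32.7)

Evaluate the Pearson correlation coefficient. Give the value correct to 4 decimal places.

n = 5, Σa = 70.6, Σb = 145.5, Σa² = 1024.08, Σb² = 4288.35, Σab = 2050.23
nΣab − ΣaΣb = 10251.15 − 10272.3 = -21.15
nΣa² − (Σa)² = 5120.4 − 4984.36 = 136.04; nΣb² − (Σb)² = 21441.75 − 21170.25 = 271.5
r = -21.15 / √(136.04 × 271.5) = -21.15 / 192.1844 ≈ -0.1101

-0.1101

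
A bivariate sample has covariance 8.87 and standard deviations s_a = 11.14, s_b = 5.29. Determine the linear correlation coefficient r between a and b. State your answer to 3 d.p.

0.151

r = Cov(a,b) / (s_a · s_b) = 8.87 / (11.14 × 5.29)
  = 8.87 / 58.9306 ≈ 0.151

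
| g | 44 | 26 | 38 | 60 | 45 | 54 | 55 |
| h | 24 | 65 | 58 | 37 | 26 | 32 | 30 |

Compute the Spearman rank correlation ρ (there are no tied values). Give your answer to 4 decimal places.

Rank g: 3, 1, 2, 7, 4, 5, 6
Rank h: 1, 7, 6, 5, 2, 4, 3
d = rank(g) − rank(h): 2, -6, -4, 2, 2, 1, 3; Σd² = 74
ρ = 1 − 6Σd² / [n(n²−1)] = 1 − 6×74 / (7×48) = 1 − 444/336 ≈ -0.3214

-0.3214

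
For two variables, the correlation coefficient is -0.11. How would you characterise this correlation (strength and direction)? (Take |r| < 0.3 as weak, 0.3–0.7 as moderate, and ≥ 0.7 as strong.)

weak negative

r = -0.11 < 0 so the relationship is negative.
|r| = 0.11, which falls in the weak range.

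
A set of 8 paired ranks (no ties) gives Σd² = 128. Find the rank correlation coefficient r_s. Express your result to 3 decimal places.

-0.524

ρ = 1 − 6Σd² / [n(n²−1)] = 1 − 6×128 / (8×63)
  = 1 − 768/504 = 1 − 1.5238 ≈ -0.524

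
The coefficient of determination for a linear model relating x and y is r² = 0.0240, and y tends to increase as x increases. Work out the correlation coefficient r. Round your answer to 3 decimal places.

|r| = √0.0240 = 0.155
The association is positive, so r = 0.155.

0.155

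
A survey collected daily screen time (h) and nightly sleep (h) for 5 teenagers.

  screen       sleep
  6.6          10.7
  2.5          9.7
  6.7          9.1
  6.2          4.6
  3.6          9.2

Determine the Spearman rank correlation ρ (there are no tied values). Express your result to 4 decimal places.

Rank screen: 4, 1, 5, 3, 2
Rank sleep: 5, 4, 2, 1, 3
d = rank(screen) − rank(sleep): -1, -3, 3, 2, -1; Σd² = 24
ρ = 1 − 6Σd² / [n(n²−1)] = 1 − 6×24 / (5×24) = 1 − 144/120 ≈ -0.2000

-0.2000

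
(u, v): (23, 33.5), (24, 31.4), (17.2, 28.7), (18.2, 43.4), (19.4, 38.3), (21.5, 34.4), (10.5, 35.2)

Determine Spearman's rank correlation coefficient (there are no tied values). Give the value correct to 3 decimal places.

Rank u: 6, 7, 2, 3, 4, 5, 1
Rank v: 3, 2, 1, 7, 6, 4, 5
d = rank(u) − rank(v): 3, 5, 1, -4, -2, 1, -4; Σd² = 72
ρ = 1 − 6Σd² / [n(n²−1)] = 1 − 6×72 / (7×48) = 1 − 432/336 ≈ -0.286

-0.286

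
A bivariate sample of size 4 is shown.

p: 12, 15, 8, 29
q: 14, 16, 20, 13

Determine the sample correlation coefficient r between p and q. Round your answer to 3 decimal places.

n = 4, Σp = 64, Σq = 63, Σp² = 1274, Σq² = 1021, Σpq = 945
nΣpq − ΣpΣq = 3780 − 4032 = -252
nΣp² − (Σp)² = 5096 − 4096 = 1000; nΣq² − (Σq)² = 4084 − 3969 = 115
r = -252 / √(1000 × 115) = -252 / 339.1165 ≈ -0.743

-0.743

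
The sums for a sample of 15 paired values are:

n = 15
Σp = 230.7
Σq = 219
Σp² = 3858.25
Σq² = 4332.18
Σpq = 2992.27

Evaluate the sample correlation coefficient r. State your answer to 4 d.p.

-0.6338

r = (nΣpq − ΣpΣq) / √[(nΣp² − (Σp)²)(nΣq² − (Σq)²)]
Numerator: 15×2992.27 − 230.7×219 = -5639.25
Denominator: √[(57873.75 − 53222.49)(64982.7 − 47961)] = √[4651.26 × 17021.7] = 8897.8847
r = -5639.25 / 8897.8847 ≈ -0.6338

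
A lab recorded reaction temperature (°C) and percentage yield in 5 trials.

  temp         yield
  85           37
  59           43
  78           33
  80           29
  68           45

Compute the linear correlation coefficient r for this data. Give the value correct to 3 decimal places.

-0.724

n = 5, Σx = 370, Σy = 187, Σx² = 27814, Σy² = 7173, Σxy = 13636
nΣxy − ΣxΣy = 68180 − 69190 = -1010
nΣx² − (Σx)² = 139070 − 136900 = 2170; nΣy² − (Σy)² = 35865 − 34969 = 896
r = -1010 / √(2170 × 896) = -1010 / 1394.3888 ≈ -0.724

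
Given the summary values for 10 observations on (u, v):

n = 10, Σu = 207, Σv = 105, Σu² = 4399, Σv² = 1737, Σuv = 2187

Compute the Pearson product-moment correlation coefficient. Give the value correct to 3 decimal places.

0.050

r = (nΣuv − ΣuΣv) / √[(nΣu² − (Σu)²)(nΣv² − (Σv)²)]
Numerator: 10×2187 − 207×105 = 135
Denominator: √[(43990 − 42849)(17370 − 11025)] = √[1141 × 6345] = 2690.6588
r = 135 / 2690.6588 ≈ 0.050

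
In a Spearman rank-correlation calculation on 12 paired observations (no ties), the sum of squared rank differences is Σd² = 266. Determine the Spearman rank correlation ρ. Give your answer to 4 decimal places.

0.0699

ρ = 1 − 6Σd² / [n(n²−1)] = 1 − 6×266 / (12×143)
  = 1 − 1596/1716 = 1 − 0.93007 ≈ 0.0699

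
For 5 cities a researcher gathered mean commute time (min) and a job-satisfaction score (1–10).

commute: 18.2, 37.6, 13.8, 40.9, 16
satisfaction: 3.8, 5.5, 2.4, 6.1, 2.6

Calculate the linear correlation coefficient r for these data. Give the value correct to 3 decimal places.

0.975

n = 5, Σx = 126.5, Σy = 20.4, Σx² = 3864.25, Σy² = 94.42, Σxy = 600.17
nΣxy − ΣxΣy = 3000.85 − 2580.6 = 420.25
nΣx² − (Σx)² = 19321.25 − 16002.25 = 3319; nΣy² − (Σy)² = 472.1 − 416.16 = 55.94
r = 420.25 / √(3319 × 55.94) = 420.25 / 430.8885 ≈ 0.975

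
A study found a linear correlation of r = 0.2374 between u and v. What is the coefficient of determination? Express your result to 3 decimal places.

r² = (0.2374)² = 0.056

0.056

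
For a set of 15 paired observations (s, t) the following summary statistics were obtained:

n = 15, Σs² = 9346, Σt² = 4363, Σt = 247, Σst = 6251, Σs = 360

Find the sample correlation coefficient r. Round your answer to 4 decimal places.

r = (nΣst − ΣsΣt) / √[(nΣs² − (Σs)²)(nΣt² − (Σt)²)]
Numerator: 15×6251 − 360×247 = 4845
Denominator: √[(140190 − 129600)(65445 − 61009)] = √[10590 × 4436] = 6853.9945
r = 4845 / 6853.9945 ≈ 0.7069

0.7069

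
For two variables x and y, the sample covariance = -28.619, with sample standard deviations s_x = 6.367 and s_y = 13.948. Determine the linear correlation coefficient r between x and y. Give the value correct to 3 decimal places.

r = Cov(x,y) / (s_x · s_y) = -28.619 / (6.367 × 13.948)
  = -28.619 / 88.8069 ≈ -0.322

-0.322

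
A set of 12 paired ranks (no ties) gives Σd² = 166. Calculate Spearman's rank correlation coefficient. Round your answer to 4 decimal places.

ρ = 1 − 6Σd² / [n(n²−1)] = 1 − 6×166 / (12×143)
  = 1 − 996/1716 = 1 − 0.58042 ≈ 0.4196

0.4196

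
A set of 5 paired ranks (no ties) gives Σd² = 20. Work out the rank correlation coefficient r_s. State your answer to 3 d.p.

ρ = 1 − 6Σd² / [n(n²−1)] = 1 − 6×20 / (5×24)
  = 1 − 120/120 = 1 − 1.0000 ≈ 0.000

0.000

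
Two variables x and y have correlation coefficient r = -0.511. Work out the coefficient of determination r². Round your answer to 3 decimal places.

0.261

r² = (-0.511)² = 0.261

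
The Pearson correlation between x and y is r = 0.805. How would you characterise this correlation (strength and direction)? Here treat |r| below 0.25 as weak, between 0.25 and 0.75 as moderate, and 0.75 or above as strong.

strong positive

r = 0.805 > 0 so the relationship is positive.
|r| = 0.805, which falls in the strong range.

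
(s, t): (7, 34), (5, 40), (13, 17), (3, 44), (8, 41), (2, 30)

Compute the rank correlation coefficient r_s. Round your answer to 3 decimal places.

Rank s: 4, 3, 6, 2, 5, 1
Rank t: 3, 4, 1, 6, 5, 2
d = rank(s) − rank(t): 1, -1, 5, -4, 0, -1; Σd² = 44
ρ = 1 − 6Σd² / [n(n²−1)] = 1 − 6×44 / (6×35) = 1 − 264/210 ≈ -0.257

-0.257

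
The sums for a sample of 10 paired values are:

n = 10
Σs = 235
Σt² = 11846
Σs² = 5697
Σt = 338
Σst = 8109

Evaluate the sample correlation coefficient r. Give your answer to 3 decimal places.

0.612

r = (nΣst − ΣsΣt) / √[(nΣs² − (Σs)²)(nΣt² − (Σt)²)]
Numerator: 10×8109 − 235×338 = 1660
Denominator: √[(56970 − 55225)(118460 − 114244)] = √[1745 × 4216] = 2712.3643
r = 1660 / 2712.3643 ≈ 0.612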